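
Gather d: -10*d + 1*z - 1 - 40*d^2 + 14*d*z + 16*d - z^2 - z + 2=-40*d^2 + d*(14*z + 6) - z^2 + 1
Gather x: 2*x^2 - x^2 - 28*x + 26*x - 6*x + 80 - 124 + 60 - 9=x^2 - 8*x + 7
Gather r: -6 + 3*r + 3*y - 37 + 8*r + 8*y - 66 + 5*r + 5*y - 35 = 16*r + 16*y - 144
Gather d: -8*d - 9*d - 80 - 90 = -17*d - 170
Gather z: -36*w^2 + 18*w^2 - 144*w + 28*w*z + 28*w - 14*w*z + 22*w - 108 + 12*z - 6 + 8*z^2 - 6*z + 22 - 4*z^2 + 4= -18*w^2 - 94*w + 4*z^2 + z*(14*w + 6) - 88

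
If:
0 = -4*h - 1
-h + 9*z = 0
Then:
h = -1/4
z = -1/36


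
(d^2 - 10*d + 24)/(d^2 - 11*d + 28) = (d - 6)/(d - 7)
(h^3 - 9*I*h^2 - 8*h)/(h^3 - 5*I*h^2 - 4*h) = (h - 8*I)/(h - 4*I)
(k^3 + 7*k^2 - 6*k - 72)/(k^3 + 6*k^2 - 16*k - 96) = (k - 3)/(k - 4)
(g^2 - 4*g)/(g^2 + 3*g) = (g - 4)/(g + 3)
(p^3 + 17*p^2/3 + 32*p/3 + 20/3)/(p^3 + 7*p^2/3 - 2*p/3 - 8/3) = (3*p^2 + 11*p + 10)/(3*p^2 + p - 4)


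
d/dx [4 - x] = -1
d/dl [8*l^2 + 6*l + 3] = 16*l + 6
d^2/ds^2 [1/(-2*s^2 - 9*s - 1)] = 2*(4*s^2 + 18*s - (4*s + 9)^2 + 2)/(2*s^2 + 9*s + 1)^3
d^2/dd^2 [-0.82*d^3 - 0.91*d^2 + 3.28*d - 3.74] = -4.92*d - 1.82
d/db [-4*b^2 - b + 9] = -8*b - 1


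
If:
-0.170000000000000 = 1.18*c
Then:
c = -0.14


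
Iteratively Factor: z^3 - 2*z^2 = (z)*(z^2 - 2*z) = z^2*(z - 2)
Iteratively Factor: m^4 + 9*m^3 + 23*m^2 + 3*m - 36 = (m + 3)*(m^3 + 6*m^2 + 5*m - 12) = (m + 3)*(m + 4)*(m^2 + 2*m - 3) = (m + 3)^2*(m + 4)*(m - 1)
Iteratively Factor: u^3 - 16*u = (u)*(u^2 - 16) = u*(u - 4)*(u + 4)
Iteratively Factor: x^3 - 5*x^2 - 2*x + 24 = (x + 2)*(x^2 - 7*x + 12) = (x - 4)*(x + 2)*(x - 3)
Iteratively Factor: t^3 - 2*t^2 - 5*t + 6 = (t + 2)*(t^2 - 4*t + 3) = (t - 3)*(t + 2)*(t - 1)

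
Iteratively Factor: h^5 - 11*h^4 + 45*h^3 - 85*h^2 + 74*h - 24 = (h - 2)*(h^4 - 9*h^3 + 27*h^2 - 31*h + 12) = (h - 2)*(h - 1)*(h^3 - 8*h^2 + 19*h - 12) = (h - 3)*(h - 2)*(h - 1)*(h^2 - 5*h + 4) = (h - 3)*(h - 2)*(h - 1)^2*(h - 4)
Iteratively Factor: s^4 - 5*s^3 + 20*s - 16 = (s - 1)*(s^3 - 4*s^2 - 4*s + 16) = (s - 1)*(s + 2)*(s^2 - 6*s + 8) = (s - 2)*(s - 1)*(s + 2)*(s - 4)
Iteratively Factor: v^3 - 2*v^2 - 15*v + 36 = (v - 3)*(v^2 + v - 12) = (v - 3)*(v + 4)*(v - 3)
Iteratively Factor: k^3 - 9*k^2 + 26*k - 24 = (k - 2)*(k^2 - 7*k + 12) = (k - 4)*(k - 2)*(k - 3)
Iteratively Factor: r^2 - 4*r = (r - 4)*(r)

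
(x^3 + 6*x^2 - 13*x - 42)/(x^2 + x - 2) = (x^2 + 4*x - 21)/(x - 1)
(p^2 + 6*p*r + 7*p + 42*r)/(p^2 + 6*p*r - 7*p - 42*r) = (p + 7)/(p - 7)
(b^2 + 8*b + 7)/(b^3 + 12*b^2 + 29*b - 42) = (b + 1)/(b^2 + 5*b - 6)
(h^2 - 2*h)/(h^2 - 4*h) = (h - 2)/(h - 4)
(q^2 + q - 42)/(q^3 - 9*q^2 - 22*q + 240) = (q + 7)/(q^2 - 3*q - 40)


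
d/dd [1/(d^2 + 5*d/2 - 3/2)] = 2*(-4*d - 5)/(2*d^2 + 5*d - 3)^2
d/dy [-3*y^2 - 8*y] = -6*y - 8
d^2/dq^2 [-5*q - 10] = 0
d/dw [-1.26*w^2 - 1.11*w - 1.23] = -2.52*w - 1.11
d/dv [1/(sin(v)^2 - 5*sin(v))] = (5 - 2*sin(v))*cos(v)/((sin(v) - 5)^2*sin(v)^2)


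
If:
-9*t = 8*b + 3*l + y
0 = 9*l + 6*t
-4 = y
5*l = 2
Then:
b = 41/40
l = 2/5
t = -3/5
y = -4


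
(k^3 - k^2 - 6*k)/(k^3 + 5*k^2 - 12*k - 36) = k/(k + 6)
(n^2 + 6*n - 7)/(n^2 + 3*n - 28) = (n - 1)/(n - 4)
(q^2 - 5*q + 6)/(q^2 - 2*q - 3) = (q - 2)/(q + 1)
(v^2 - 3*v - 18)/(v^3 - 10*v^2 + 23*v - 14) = (v^2 - 3*v - 18)/(v^3 - 10*v^2 + 23*v - 14)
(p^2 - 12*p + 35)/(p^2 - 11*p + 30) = (p - 7)/(p - 6)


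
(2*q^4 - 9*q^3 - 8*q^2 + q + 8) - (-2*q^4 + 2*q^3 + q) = 4*q^4 - 11*q^3 - 8*q^2 + 8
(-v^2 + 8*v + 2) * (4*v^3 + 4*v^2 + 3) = -4*v^5 + 28*v^4 + 40*v^3 + 5*v^2 + 24*v + 6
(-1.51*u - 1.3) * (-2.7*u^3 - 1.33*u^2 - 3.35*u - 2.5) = 4.077*u^4 + 5.5183*u^3 + 6.7875*u^2 + 8.13*u + 3.25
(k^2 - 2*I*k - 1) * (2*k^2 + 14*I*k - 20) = 2*k^4 + 10*I*k^3 + 6*k^2 + 26*I*k + 20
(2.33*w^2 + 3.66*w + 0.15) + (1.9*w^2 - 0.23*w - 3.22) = 4.23*w^2 + 3.43*w - 3.07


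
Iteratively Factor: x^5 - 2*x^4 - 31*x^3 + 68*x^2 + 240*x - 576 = (x - 3)*(x^4 + x^3 - 28*x^2 - 16*x + 192) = (x - 3)*(x + 4)*(x^3 - 3*x^2 - 16*x + 48) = (x - 4)*(x - 3)*(x + 4)*(x^2 + x - 12) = (x - 4)*(x - 3)^2*(x + 4)*(x + 4)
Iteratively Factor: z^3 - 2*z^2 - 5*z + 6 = (z - 1)*(z^2 - z - 6) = (z - 1)*(z + 2)*(z - 3)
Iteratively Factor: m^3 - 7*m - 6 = (m - 3)*(m^2 + 3*m + 2) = (m - 3)*(m + 2)*(m + 1)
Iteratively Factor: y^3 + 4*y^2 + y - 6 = (y + 3)*(y^2 + y - 2) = (y + 2)*(y + 3)*(y - 1)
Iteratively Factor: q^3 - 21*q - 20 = (q + 1)*(q^2 - q - 20) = (q - 5)*(q + 1)*(q + 4)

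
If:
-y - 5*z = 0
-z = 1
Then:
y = 5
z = -1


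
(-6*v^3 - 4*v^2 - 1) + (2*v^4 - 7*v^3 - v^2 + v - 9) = 2*v^4 - 13*v^3 - 5*v^2 + v - 10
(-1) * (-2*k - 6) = 2*k + 6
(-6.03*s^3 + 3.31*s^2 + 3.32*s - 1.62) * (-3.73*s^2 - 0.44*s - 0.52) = 22.4919*s^5 - 9.6931*s^4 - 10.7044*s^3 + 2.8606*s^2 - 1.0136*s + 0.8424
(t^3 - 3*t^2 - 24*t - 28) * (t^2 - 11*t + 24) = t^5 - 14*t^4 + 33*t^3 + 164*t^2 - 268*t - 672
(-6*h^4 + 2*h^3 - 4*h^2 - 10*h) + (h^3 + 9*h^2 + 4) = -6*h^4 + 3*h^3 + 5*h^2 - 10*h + 4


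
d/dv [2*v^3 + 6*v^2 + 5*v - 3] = 6*v^2 + 12*v + 5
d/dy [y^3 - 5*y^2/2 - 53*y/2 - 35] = 3*y^2 - 5*y - 53/2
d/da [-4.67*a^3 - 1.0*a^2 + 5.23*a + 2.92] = -14.01*a^2 - 2.0*a + 5.23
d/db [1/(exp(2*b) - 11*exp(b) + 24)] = (11 - 2*exp(b))*exp(b)/(exp(2*b) - 11*exp(b) + 24)^2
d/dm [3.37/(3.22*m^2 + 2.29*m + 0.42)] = (-21.7028*m - 7.7173)/(3.22*m^2 + 2.29*m + 0.42)^2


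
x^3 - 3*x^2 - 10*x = x*(x - 5)*(x + 2)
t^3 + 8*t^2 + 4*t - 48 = (t - 2)*(t + 4)*(t + 6)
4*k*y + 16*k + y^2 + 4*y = (4*k + y)*(y + 4)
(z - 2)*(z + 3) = z^2 + z - 6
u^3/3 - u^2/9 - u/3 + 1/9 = (u/3 + 1/3)*(u - 1)*(u - 1/3)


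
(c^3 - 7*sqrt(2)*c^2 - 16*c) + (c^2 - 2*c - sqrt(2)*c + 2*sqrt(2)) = c^3 - 7*sqrt(2)*c^2 + c^2 - 18*c - sqrt(2)*c + 2*sqrt(2)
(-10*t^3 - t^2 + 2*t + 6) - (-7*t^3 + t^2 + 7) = -3*t^3 - 2*t^2 + 2*t - 1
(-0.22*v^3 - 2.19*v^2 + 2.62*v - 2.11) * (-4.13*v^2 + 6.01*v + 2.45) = 0.9086*v^5 + 7.7225*v^4 - 24.5215*v^3 + 19.095*v^2 - 6.2621*v - 5.1695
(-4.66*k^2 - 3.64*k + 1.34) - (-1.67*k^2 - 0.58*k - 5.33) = -2.99*k^2 - 3.06*k + 6.67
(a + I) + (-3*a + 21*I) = -2*a + 22*I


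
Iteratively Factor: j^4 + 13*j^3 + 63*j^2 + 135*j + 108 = (j + 4)*(j^3 + 9*j^2 + 27*j + 27) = (j + 3)*(j + 4)*(j^2 + 6*j + 9) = (j + 3)^2*(j + 4)*(j + 3)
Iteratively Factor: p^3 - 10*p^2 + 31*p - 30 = (p - 2)*(p^2 - 8*p + 15) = (p - 3)*(p - 2)*(p - 5)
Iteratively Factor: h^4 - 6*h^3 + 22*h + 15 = (h + 1)*(h^3 - 7*h^2 + 7*h + 15) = (h - 3)*(h + 1)*(h^2 - 4*h - 5) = (h - 3)*(h + 1)^2*(h - 5)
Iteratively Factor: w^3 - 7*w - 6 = (w - 3)*(w^2 + 3*w + 2) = (w - 3)*(w + 2)*(w + 1)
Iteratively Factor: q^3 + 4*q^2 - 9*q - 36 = (q + 3)*(q^2 + q - 12) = (q - 3)*(q + 3)*(q + 4)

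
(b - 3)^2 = b^2 - 6*b + 9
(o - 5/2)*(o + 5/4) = o^2 - 5*o/4 - 25/8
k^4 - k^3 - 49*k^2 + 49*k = k*(k - 7)*(k - 1)*(k + 7)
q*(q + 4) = q^2 + 4*q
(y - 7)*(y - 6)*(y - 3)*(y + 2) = y^4 - 14*y^3 + 49*y^2 + 36*y - 252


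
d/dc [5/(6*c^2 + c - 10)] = 5*(-12*c - 1)/(6*c^2 + c - 10)^2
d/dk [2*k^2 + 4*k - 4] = 4*k + 4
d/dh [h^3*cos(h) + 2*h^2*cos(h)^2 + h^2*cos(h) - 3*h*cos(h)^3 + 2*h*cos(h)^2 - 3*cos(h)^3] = -h^3*sin(h) - h^2*sin(h) - 2*h^2*sin(2*h) + 3*h^2*cos(h) + 9*h*sin(h)*cos(h)^2 - 2*h*sin(2*h) + 4*h*cos(h)^2 + 2*h*cos(h) + 9*sin(h)*cos(h)^2 - 3*cos(h)^3 + 2*cos(h)^2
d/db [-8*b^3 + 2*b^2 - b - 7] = -24*b^2 + 4*b - 1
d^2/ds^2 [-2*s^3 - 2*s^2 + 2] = -12*s - 4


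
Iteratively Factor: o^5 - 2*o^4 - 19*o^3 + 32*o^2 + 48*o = (o - 3)*(o^4 + o^3 - 16*o^2 - 16*o) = (o - 3)*(o + 1)*(o^3 - 16*o) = (o - 4)*(o - 3)*(o + 1)*(o^2 + 4*o) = (o - 4)*(o - 3)*(o + 1)*(o + 4)*(o)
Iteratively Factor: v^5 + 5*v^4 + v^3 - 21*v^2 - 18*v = (v + 1)*(v^4 + 4*v^3 - 3*v^2 - 18*v) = (v + 1)*(v + 3)*(v^3 + v^2 - 6*v) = v*(v + 1)*(v + 3)*(v^2 + v - 6) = v*(v + 1)*(v + 3)^2*(v - 2)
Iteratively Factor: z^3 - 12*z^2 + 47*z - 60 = (z - 5)*(z^2 - 7*z + 12) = (z - 5)*(z - 3)*(z - 4)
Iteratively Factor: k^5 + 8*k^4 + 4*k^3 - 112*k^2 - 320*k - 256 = (k + 4)*(k^4 + 4*k^3 - 12*k^2 - 64*k - 64) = (k + 4)^2*(k^3 - 12*k - 16) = (k - 4)*(k + 4)^2*(k^2 + 4*k + 4) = (k - 4)*(k + 2)*(k + 4)^2*(k + 2)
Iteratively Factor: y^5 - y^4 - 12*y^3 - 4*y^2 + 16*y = (y)*(y^4 - y^3 - 12*y^2 - 4*y + 16) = y*(y + 2)*(y^3 - 3*y^2 - 6*y + 8) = y*(y - 1)*(y + 2)*(y^2 - 2*y - 8) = y*(y - 4)*(y - 1)*(y + 2)*(y + 2)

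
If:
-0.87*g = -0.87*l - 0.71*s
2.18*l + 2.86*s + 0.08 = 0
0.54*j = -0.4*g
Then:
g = -0.495834651481599*s - 0.036697247706422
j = 0.367284927023406*s + 0.0271831464492015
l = -1.31192660550459*s - 0.036697247706422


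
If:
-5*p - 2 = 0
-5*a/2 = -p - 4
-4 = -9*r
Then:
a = 36/25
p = -2/5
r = 4/9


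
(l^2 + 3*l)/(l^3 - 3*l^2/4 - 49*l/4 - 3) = 4*l/(4*l^2 - 15*l - 4)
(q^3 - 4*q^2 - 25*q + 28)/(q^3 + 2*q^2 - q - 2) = (q^2 - 3*q - 28)/(q^2 + 3*q + 2)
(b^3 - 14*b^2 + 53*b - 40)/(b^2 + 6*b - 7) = (b^2 - 13*b + 40)/(b + 7)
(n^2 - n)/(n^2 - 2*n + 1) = n/(n - 1)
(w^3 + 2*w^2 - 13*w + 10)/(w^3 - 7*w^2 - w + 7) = (w^2 + 3*w - 10)/(w^2 - 6*w - 7)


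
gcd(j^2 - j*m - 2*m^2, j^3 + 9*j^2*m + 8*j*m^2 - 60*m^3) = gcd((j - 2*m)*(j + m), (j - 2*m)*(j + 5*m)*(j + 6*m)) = j - 2*m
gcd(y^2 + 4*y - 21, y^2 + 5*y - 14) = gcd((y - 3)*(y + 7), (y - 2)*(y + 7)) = y + 7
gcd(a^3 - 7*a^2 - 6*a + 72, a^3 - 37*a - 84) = a + 3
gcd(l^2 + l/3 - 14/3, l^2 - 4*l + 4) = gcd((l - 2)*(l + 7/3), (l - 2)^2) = l - 2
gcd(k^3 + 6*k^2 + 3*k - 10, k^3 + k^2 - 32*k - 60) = k^2 + 7*k + 10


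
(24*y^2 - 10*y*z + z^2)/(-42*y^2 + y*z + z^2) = (-4*y + z)/(7*y + z)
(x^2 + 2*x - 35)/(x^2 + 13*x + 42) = (x - 5)/(x + 6)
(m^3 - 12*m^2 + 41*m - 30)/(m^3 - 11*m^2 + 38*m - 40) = (m^2 - 7*m + 6)/(m^2 - 6*m + 8)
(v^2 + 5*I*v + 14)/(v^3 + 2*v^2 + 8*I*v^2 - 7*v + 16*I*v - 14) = (v - 2*I)/(v^2 + v*(2 + I) + 2*I)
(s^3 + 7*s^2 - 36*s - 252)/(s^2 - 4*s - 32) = (-s^3 - 7*s^2 + 36*s + 252)/(-s^2 + 4*s + 32)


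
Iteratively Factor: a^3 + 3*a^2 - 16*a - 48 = (a + 3)*(a^2 - 16) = (a - 4)*(a + 3)*(a + 4)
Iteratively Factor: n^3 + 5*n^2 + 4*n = (n)*(n^2 + 5*n + 4) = n*(n + 4)*(n + 1)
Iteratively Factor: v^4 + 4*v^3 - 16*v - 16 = (v + 2)*(v^3 + 2*v^2 - 4*v - 8) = (v + 2)^2*(v^2 - 4) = (v - 2)*(v + 2)^2*(v + 2)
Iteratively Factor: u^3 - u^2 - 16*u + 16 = (u + 4)*(u^2 - 5*u + 4) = (u - 4)*(u + 4)*(u - 1)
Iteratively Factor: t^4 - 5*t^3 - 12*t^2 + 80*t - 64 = (t + 4)*(t^3 - 9*t^2 + 24*t - 16) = (t - 4)*(t + 4)*(t^2 - 5*t + 4) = (t - 4)*(t - 1)*(t + 4)*(t - 4)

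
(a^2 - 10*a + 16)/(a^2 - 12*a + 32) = (a - 2)/(a - 4)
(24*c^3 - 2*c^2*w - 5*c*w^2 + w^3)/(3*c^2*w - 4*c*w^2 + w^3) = (-8*c^2 - 2*c*w + w^2)/(w*(-c + w))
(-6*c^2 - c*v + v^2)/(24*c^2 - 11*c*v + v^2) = (2*c + v)/(-8*c + v)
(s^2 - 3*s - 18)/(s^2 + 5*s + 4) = (s^2 - 3*s - 18)/(s^2 + 5*s + 4)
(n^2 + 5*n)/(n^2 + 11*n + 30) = n/(n + 6)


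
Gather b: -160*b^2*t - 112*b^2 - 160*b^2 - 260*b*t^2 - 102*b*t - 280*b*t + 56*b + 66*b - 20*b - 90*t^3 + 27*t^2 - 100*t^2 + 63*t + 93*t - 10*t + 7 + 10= b^2*(-160*t - 272) + b*(-260*t^2 - 382*t + 102) - 90*t^3 - 73*t^2 + 146*t + 17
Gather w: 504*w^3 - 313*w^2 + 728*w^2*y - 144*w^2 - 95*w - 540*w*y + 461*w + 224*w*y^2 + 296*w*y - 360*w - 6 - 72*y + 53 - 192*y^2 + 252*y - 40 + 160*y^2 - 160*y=504*w^3 + w^2*(728*y - 457) + w*(224*y^2 - 244*y + 6) - 32*y^2 + 20*y + 7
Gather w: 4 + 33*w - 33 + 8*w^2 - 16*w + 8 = 8*w^2 + 17*w - 21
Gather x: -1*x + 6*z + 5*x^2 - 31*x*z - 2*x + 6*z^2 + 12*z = 5*x^2 + x*(-31*z - 3) + 6*z^2 + 18*z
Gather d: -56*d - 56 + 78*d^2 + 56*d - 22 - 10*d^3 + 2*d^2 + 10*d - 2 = -10*d^3 + 80*d^2 + 10*d - 80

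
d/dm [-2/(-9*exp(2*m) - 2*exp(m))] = 4*(-9*exp(m) - 1)*exp(-m)/(9*exp(m) + 2)^2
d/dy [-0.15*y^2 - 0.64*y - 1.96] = -0.3*y - 0.64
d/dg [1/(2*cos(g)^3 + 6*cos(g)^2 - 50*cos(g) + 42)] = (3*cos(g)^2 + 6*cos(g) - 25)*sin(g)/(2*(cos(g)^3 + 3*cos(g)^2 - 25*cos(g) + 21)^2)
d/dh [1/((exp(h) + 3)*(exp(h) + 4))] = (-2*exp(h) - 7)*exp(h)/(exp(4*h) + 14*exp(3*h) + 73*exp(2*h) + 168*exp(h) + 144)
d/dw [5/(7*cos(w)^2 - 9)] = 140*sin(2*w)/(11 - 7*cos(2*w))^2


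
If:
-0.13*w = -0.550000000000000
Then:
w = 4.23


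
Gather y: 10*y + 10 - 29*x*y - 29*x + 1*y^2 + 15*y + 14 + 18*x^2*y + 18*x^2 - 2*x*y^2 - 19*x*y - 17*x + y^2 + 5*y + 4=18*x^2 - 46*x + y^2*(2 - 2*x) + y*(18*x^2 - 48*x + 30) + 28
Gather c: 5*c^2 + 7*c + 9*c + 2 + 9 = 5*c^2 + 16*c + 11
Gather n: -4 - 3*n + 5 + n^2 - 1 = n^2 - 3*n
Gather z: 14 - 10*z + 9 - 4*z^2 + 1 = -4*z^2 - 10*z + 24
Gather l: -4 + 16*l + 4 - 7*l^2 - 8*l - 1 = -7*l^2 + 8*l - 1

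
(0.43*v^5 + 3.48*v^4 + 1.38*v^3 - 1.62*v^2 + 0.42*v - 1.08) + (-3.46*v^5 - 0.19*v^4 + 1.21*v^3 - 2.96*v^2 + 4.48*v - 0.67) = -3.03*v^5 + 3.29*v^4 + 2.59*v^3 - 4.58*v^2 + 4.9*v - 1.75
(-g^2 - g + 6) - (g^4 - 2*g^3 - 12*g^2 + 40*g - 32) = -g^4 + 2*g^3 + 11*g^2 - 41*g + 38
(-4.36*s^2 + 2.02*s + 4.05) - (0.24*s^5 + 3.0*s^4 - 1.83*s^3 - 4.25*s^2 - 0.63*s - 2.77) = -0.24*s^5 - 3.0*s^4 + 1.83*s^3 - 0.11*s^2 + 2.65*s + 6.82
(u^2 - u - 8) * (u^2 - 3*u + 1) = u^4 - 4*u^3 - 4*u^2 + 23*u - 8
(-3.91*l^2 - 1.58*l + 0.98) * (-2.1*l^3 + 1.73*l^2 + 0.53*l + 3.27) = 8.211*l^5 - 3.4463*l^4 - 6.8637*l^3 - 11.9277*l^2 - 4.6472*l + 3.2046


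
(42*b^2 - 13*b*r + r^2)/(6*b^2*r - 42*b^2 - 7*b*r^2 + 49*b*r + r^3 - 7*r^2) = (-7*b + r)/(-b*r + 7*b + r^2 - 7*r)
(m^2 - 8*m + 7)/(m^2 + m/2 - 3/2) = 2*(m - 7)/(2*m + 3)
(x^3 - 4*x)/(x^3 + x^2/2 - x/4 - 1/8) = 8*x*(x^2 - 4)/(8*x^3 + 4*x^2 - 2*x - 1)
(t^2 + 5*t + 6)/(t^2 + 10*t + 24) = (t^2 + 5*t + 6)/(t^2 + 10*t + 24)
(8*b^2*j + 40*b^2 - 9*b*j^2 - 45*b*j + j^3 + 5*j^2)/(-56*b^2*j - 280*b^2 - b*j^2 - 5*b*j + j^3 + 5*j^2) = (-b + j)/(7*b + j)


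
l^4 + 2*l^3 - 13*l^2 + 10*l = l*(l - 2)*(l - 1)*(l + 5)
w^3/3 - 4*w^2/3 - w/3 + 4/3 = (w/3 + 1/3)*(w - 4)*(w - 1)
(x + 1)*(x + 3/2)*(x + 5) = x^3 + 15*x^2/2 + 14*x + 15/2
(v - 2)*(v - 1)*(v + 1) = v^3 - 2*v^2 - v + 2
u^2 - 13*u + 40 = (u - 8)*(u - 5)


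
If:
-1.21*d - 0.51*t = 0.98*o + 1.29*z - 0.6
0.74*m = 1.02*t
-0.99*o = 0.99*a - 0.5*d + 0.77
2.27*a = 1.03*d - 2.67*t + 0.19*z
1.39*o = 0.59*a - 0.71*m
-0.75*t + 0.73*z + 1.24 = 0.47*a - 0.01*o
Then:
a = 0.24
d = 1.71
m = 0.51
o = -0.16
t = 0.37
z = -1.16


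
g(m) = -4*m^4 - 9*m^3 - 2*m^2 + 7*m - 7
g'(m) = -16*m^3 - 27*m^2 - 4*m + 7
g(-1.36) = -11.26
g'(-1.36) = 2.75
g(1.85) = -104.73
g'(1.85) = -194.11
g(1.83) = -100.90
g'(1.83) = -188.80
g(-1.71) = -14.02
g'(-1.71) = 14.89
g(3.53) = -1024.19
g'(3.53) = -1047.36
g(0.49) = -5.34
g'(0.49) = -3.33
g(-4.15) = -613.69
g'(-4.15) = 702.17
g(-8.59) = -16288.88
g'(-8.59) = 8190.52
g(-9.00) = -19915.00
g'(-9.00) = 9520.00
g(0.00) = -7.00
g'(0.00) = 7.00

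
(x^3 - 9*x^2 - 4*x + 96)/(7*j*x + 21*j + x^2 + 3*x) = (x^2 - 12*x + 32)/(7*j + x)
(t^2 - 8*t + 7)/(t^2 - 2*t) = (t^2 - 8*t + 7)/(t*(t - 2))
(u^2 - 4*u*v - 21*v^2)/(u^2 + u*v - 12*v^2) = (u^2 - 4*u*v - 21*v^2)/(u^2 + u*v - 12*v^2)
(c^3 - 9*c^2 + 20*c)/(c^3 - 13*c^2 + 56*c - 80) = c/(c - 4)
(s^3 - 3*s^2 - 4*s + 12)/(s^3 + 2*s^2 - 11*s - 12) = (s^2 - 4)/(s^2 + 5*s + 4)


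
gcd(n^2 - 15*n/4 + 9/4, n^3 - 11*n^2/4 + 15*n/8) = 1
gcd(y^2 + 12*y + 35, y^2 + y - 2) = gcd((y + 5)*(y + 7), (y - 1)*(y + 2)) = 1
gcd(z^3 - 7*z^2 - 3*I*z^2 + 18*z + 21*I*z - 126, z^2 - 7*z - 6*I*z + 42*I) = z^2 + z*(-7 - 6*I) + 42*I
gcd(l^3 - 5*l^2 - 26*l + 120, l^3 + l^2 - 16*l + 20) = l + 5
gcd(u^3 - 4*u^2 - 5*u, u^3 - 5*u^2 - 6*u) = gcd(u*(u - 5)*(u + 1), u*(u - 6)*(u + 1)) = u^2 + u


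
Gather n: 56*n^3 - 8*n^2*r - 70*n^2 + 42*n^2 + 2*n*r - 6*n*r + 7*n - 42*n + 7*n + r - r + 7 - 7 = 56*n^3 + n^2*(-8*r - 28) + n*(-4*r - 28)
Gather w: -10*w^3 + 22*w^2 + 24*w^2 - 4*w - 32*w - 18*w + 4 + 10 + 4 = -10*w^3 + 46*w^2 - 54*w + 18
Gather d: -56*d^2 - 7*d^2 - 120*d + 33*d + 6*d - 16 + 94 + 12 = -63*d^2 - 81*d + 90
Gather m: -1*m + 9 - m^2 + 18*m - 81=-m^2 + 17*m - 72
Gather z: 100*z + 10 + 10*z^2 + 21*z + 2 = 10*z^2 + 121*z + 12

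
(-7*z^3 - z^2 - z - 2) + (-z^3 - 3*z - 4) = -8*z^3 - z^2 - 4*z - 6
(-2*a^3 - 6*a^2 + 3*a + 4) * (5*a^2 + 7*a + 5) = -10*a^5 - 44*a^4 - 37*a^3 + 11*a^2 + 43*a + 20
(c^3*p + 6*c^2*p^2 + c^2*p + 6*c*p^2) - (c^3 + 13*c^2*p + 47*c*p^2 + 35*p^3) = c^3*p - c^3 + 6*c^2*p^2 - 12*c^2*p - 41*c*p^2 - 35*p^3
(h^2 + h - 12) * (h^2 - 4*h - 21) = h^4 - 3*h^3 - 37*h^2 + 27*h + 252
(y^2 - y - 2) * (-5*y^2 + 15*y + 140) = -5*y^4 + 20*y^3 + 135*y^2 - 170*y - 280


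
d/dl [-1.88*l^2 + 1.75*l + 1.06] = 1.75 - 3.76*l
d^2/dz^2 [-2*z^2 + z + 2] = -4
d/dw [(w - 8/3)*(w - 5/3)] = 2*w - 13/3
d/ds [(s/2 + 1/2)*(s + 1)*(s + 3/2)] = (s + 1)*(3*s + 4)/2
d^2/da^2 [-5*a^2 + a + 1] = -10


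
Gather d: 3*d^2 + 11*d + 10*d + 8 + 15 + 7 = 3*d^2 + 21*d + 30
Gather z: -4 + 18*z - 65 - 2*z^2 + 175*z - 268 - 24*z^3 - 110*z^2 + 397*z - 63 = -24*z^3 - 112*z^2 + 590*z - 400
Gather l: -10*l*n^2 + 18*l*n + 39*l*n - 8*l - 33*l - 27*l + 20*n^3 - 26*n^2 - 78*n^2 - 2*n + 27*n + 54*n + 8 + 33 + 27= l*(-10*n^2 + 57*n - 68) + 20*n^3 - 104*n^2 + 79*n + 68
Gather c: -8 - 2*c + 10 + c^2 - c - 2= c^2 - 3*c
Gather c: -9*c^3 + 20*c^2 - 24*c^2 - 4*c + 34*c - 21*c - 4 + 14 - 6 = -9*c^3 - 4*c^2 + 9*c + 4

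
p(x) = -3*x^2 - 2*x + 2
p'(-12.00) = 70.00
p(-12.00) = -406.00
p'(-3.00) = 16.00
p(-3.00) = -19.00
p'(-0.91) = 3.46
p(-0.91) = 1.34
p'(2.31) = -15.86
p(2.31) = -18.63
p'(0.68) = -6.08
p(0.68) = -0.75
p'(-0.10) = -1.40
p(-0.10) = 2.17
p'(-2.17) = 11.02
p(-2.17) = -7.79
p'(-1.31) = 5.86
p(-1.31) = -0.53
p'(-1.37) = 6.22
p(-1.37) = -0.89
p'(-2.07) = 10.42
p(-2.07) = -6.71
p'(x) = -6*x - 2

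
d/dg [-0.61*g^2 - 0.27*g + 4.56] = -1.22*g - 0.27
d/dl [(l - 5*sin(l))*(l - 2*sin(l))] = -7*l*cos(l) + 2*l - 7*sin(l) + 10*sin(2*l)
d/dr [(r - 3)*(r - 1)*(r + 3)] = 3*r^2 - 2*r - 9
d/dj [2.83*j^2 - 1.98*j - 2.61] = 5.66*j - 1.98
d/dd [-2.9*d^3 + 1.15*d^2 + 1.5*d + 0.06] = -8.7*d^2 + 2.3*d + 1.5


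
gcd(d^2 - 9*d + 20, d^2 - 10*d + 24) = d - 4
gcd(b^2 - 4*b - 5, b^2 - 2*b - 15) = b - 5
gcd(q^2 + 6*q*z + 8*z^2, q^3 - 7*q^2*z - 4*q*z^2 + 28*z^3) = q + 2*z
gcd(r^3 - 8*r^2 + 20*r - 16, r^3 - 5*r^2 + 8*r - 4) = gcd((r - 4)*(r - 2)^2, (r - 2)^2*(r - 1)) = r^2 - 4*r + 4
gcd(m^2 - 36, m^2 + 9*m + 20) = 1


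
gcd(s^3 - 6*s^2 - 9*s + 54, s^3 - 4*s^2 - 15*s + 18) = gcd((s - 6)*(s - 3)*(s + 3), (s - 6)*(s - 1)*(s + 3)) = s^2 - 3*s - 18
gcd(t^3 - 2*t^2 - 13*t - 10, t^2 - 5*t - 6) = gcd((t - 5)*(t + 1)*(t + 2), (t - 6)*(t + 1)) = t + 1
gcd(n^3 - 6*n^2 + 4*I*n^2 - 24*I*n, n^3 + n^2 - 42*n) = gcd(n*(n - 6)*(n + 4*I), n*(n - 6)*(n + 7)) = n^2 - 6*n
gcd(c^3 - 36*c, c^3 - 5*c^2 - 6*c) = c^2 - 6*c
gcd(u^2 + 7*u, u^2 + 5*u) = u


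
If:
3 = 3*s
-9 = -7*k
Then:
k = 9/7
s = 1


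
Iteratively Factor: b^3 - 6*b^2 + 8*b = (b)*(b^2 - 6*b + 8) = b*(b - 4)*(b - 2)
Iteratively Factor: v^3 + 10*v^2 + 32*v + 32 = (v + 2)*(v^2 + 8*v + 16) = (v + 2)*(v + 4)*(v + 4)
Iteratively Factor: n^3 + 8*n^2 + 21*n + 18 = (n + 3)*(n^2 + 5*n + 6) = (n + 3)^2*(n + 2)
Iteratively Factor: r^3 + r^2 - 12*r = (r + 4)*(r^2 - 3*r) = r*(r + 4)*(r - 3)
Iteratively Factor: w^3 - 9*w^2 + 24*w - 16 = (w - 4)*(w^2 - 5*w + 4) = (w - 4)*(w - 1)*(w - 4)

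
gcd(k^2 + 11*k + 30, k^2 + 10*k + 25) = k + 5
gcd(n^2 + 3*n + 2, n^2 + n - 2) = n + 2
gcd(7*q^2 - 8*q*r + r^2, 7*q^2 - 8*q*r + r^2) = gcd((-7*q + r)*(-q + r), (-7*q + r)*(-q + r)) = 7*q^2 - 8*q*r + r^2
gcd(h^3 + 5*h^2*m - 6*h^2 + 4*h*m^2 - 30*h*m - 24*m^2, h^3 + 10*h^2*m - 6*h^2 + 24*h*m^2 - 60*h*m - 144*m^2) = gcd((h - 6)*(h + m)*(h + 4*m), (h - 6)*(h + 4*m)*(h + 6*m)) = h^2 + 4*h*m - 6*h - 24*m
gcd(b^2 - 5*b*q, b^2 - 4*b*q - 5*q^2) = -b + 5*q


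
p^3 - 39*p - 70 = (p - 7)*(p + 2)*(p + 5)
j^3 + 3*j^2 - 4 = (j - 1)*(j + 2)^2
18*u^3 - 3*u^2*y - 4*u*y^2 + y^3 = (-3*u + y)^2*(2*u + y)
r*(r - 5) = r^2 - 5*r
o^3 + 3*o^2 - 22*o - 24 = (o - 4)*(o + 1)*(o + 6)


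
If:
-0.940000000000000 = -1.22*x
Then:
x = 0.77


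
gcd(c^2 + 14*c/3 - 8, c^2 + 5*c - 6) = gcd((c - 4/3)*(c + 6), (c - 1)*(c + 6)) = c + 6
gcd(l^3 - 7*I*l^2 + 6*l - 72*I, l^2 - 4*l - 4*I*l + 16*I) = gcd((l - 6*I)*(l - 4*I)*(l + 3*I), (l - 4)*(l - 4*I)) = l - 4*I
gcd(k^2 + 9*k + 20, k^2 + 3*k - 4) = k + 4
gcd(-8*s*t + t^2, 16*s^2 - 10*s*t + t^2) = 8*s - t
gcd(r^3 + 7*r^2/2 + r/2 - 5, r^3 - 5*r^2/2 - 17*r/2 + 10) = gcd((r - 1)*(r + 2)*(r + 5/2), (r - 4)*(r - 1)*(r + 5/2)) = r^2 + 3*r/2 - 5/2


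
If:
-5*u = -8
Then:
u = 8/5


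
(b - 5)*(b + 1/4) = b^2 - 19*b/4 - 5/4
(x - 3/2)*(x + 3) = x^2 + 3*x/2 - 9/2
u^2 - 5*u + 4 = (u - 4)*(u - 1)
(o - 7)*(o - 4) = o^2 - 11*o + 28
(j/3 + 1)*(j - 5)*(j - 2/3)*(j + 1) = j^4/3 - 5*j^3/9 - 49*j^2/9 - 11*j/9 + 10/3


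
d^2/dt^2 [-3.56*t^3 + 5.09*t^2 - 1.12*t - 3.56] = 10.18 - 21.36*t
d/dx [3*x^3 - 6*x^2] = 3*x*(3*x - 4)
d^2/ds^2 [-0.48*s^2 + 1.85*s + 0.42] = -0.960000000000000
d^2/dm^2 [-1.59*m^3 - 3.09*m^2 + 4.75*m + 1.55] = -9.54*m - 6.18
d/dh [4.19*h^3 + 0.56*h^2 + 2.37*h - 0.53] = 12.57*h^2 + 1.12*h + 2.37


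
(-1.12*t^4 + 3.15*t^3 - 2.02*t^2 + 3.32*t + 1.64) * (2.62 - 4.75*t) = 5.32*t^5 - 17.8969*t^4 + 17.848*t^3 - 21.0624*t^2 + 0.9084*t + 4.2968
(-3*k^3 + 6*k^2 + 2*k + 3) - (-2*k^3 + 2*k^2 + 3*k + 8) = -k^3 + 4*k^2 - k - 5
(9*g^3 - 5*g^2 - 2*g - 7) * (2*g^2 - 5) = 18*g^5 - 10*g^4 - 49*g^3 + 11*g^2 + 10*g + 35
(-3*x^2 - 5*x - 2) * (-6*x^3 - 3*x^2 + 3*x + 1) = 18*x^5 + 39*x^4 + 18*x^3 - 12*x^2 - 11*x - 2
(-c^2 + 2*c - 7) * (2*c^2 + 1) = -2*c^4 + 4*c^3 - 15*c^2 + 2*c - 7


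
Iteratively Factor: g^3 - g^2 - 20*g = (g - 5)*(g^2 + 4*g) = (g - 5)*(g + 4)*(g)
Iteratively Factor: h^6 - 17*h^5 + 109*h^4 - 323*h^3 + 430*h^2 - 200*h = (h - 1)*(h^5 - 16*h^4 + 93*h^3 - 230*h^2 + 200*h) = (h - 4)*(h - 1)*(h^4 - 12*h^3 + 45*h^2 - 50*h) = (h - 4)*(h - 2)*(h - 1)*(h^3 - 10*h^2 + 25*h) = (h - 5)*(h - 4)*(h - 2)*(h - 1)*(h^2 - 5*h) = (h - 5)^2*(h - 4)*(h - 2)*(h - 1)*(h)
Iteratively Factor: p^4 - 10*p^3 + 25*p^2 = (p)*(p^3 - 10*p^2 + 25*p) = p*(p - 5)*(p^2 - 5*p) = p*(p - 5)^2*(p)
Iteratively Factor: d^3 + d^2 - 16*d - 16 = (d + 1)*(d^2 - 16) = (d - 4)*(d + 1)*(d + 4)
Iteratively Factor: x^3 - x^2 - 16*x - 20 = (x + 2)*(x^2 - 3*x - 10) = (x - 5)*(x + 2)*(x + 2)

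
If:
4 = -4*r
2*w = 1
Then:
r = -1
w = 1/2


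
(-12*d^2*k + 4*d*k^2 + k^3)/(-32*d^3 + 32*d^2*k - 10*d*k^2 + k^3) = k*(6*d + k)/(16*d^2 - 8*d*k + k^2)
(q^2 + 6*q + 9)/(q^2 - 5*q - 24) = (q + 3)/(q - 8)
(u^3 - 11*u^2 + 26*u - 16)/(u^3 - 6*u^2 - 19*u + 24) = (u - 2)/(u + 3)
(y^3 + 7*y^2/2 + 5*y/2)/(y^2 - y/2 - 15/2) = y*(y + 1)/(y - 3)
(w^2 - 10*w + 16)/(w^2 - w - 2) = (w - 8)/(w + 1)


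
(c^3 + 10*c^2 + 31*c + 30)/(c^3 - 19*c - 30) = (c + 5)/(c - 5)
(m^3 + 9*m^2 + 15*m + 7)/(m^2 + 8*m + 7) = m + 1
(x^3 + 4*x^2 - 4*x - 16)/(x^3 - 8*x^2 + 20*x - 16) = (x^2 + 6*x + 8)/(x^2 - 6*x + 8)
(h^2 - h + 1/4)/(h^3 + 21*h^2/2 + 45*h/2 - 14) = (h - 1/2)/(h^2 + 11*h + 28)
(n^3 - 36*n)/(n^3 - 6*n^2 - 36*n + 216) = n/(n - 6)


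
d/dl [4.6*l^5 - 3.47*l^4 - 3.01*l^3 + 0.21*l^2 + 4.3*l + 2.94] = 23.0*l^4 - 13.88*l^3 - 9.03*l^2 + 0.42*l + 4.3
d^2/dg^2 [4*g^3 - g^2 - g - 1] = 24*g - 2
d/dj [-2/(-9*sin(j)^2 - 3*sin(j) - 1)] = -6*(6*sin(j) + 1)*cos(j)/(9*sin(j)^2 + 3*sin(j) + 1)^2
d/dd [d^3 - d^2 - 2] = d*(3*d - 2)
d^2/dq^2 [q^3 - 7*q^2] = 6*q - 14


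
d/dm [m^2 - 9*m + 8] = 2*m - 9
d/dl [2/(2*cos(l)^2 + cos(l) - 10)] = 2*(4*cos(l) + 1)*sin(l)/(cos(l) + cos(2*l) - 9)^2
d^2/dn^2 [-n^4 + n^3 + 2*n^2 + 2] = -12*n^2 + 6*n + 4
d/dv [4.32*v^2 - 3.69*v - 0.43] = 8.64*v - 3.69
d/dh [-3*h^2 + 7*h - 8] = 7 - 6*h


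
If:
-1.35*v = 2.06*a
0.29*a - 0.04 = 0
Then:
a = 0.14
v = -0.21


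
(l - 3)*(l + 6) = l^2 + 3*l - 18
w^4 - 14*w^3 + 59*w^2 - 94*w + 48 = (w - 8)*(w - 3)*(w - 2)*(w - 1)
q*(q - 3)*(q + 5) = q^3 + 2*q^2 - 15*q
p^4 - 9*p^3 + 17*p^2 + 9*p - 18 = (p - 6)*(p - 3)*(p - 1)*(p + 1)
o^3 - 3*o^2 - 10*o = o*(o - 5)*(o + 2)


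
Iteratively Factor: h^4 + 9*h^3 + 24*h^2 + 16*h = (h + 1)*(h^3 + 8*h^2 + 16*h) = (h + 1)*(h + 4)*(h^2 + 4*h) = h*(h + 1)*(h + 4)*(h + 4)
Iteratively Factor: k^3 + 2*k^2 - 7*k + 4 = (k + 4)*(k^2 - 2*k + 1) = (k - 1)*(k + 4)*(k - 1)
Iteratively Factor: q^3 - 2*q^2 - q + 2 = (q - 1)*(q^2 - q - 2) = (q - 1)*(q + 1)*(q - 2)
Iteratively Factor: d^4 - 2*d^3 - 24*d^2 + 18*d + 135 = (d + 3)*(d^3 - 5*d^2 - 9*d + 45) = (d - 3)*(d + 3)*(d^2 - 2*d - 15) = (d - 3)*(d + 3)^2*(d - 5)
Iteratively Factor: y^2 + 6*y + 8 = (y + 2)*(y + 4)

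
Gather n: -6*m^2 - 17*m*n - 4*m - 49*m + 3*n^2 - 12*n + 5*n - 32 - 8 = -6*m^2 - 53*m + 3*n^2 + n*(-17*m - 7) - 40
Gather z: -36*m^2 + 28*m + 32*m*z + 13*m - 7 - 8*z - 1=-36*m^2 + 41*m + z*(32*m - 8) - 8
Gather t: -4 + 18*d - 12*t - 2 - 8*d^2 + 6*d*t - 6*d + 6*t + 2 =-8*d^2 + 12*d + t*(6*d - 6) - 4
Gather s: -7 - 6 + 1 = -12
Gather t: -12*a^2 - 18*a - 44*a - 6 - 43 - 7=-12*a^2 - 62*a - 56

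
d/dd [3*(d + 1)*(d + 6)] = 6*d + 21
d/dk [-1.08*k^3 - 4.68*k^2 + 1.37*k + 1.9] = -3.24*k^2 - 9.36*k + 1.37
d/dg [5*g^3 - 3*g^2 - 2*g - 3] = 15*g^2 - 6*g - 2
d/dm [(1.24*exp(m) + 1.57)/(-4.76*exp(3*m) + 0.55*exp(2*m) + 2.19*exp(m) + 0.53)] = (11.8048*exp(3*m) + 21.7376*exp(2*m) - 1.727*exp(m) - 2.7811)*exp(m)/(22.6576*exp(6*m) - 5.236*exp(5*m) - 20.5463*exp(4*m) - 2.6366*exp(3*m) + 5.3791*exp(2*m) + 2.3214*exp(m) + 0.2809)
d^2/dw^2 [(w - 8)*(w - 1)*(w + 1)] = 6*w - 16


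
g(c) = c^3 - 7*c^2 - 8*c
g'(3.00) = -23.00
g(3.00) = -60.00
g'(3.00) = -23.00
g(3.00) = -60.00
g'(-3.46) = 76.35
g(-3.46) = -97.54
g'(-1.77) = 26.18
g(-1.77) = -13.32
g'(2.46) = -24.29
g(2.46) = -47.15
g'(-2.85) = 56.27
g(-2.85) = -57.21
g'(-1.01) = 9.20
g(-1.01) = -0.09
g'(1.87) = -23.69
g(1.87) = -32.90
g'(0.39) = -13.00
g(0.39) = -4.13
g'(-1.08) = 10.62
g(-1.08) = -0.78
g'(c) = 3*c^2 - 14*c - 8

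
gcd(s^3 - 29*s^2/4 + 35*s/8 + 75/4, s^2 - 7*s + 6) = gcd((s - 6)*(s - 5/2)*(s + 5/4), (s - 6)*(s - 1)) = s - 6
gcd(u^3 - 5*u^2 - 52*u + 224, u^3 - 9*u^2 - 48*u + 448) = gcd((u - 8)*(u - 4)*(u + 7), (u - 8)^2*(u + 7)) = u^2 - u - 56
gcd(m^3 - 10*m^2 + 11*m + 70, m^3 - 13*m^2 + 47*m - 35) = m^2 - 12*m + 35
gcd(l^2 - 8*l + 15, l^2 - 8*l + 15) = l^2 - 8*l + 15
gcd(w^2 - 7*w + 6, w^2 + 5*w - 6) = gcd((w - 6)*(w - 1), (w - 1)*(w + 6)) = w - 1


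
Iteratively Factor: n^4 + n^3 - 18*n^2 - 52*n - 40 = (n + 2)*(n^3 - n^2 - 16*n - 20) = (n + 2)^2*(n^2 - 3*n - 10) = (n - 5)*(n + 2)^2*(n + 2)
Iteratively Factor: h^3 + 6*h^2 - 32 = (h - 2)*(h^2 + 8*h + 16) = (h - 2)*(h + 4)*(h + 4)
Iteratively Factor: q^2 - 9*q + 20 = (q - 5)*(q - 4)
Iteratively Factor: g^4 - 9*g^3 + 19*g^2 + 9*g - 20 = (g - 4)*(g^3 - 5*g^2 - g + 5) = (g - 5)*(g - 4)*(g^2 - 1) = (g - 5)*(g - 4)*(g + 1)*(g - 1)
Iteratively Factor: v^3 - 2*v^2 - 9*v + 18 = (v - 2)*(v^2 - 9) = (v - 2)*(v + 3)*(v - 3)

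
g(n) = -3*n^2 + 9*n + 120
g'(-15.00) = 99.00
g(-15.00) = -690.00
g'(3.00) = -9.00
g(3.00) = 120.00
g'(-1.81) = 19.86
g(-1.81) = 93.88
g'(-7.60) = 54.60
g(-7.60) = -121.68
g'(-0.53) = 12.18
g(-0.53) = 114.39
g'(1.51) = -0.06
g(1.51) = 126.75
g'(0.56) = 5.64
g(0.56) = 124.10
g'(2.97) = -8.82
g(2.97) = 120.27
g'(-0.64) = 12.84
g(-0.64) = 113.01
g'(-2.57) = 24.42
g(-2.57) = 77.06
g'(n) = 9 - 6*n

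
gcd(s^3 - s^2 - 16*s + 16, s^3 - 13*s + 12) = s^2 + 3*s - 4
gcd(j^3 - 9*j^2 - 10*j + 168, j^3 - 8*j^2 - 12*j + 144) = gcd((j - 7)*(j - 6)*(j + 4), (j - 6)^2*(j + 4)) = j^2 - 2*j - 24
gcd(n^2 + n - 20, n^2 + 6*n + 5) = n + 5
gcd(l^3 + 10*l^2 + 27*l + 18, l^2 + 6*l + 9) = l + 3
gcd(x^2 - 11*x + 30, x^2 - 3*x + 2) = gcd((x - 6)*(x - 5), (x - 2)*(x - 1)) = 1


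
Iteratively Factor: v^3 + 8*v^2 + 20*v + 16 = (v + 2)*(v^2 + 6*v + 8) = (v + 2)^2*(v + 4)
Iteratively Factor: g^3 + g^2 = (g)*(g^2 + g) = g^2*(g + 1)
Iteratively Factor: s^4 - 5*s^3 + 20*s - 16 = (s - 2)*(s^3 - 3*s^2 - 6*s + 8) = (s - 4)*(s - 2)*(s^2 + s - 2) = (s - 4)*(s - 2)*(s + 2)*(s - 1)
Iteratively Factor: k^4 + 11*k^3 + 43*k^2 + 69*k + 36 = (k + 3)*(k^3 + 8*k^2 + 19*k + 12) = (k + 1)*(k + 3)*(k^2 + 7*k + 12) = (k + 1)*(k + 3)*(k + 4)*(k + 3)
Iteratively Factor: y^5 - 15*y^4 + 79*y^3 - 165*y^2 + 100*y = (y - 4)*(y^4 - 11*y^3 + 35*y^2 - 25*y) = (y - 5)*(y - 4)*(y^3 - 6*y^2 + 5*y) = (y - 5)*(y - 4)*(y - 1)*(y^2 - 5*y) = y*(y - 5)*(y - 4)*(y - 1)*(y - 5)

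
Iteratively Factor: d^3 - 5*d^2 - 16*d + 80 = (d - 4)*(d^2 - d - 20) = (d - 5)*(d - 4)*(d + 4)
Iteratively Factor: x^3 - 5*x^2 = (x)*(x^2 - 5*x) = x^2*(x - 5)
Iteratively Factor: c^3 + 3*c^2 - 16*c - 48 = (c + 4)*(c^2 - c - 12) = (c + 3)*(c + 4)*(c - 4)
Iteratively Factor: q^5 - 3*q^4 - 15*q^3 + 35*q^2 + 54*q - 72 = (q + 2)*(q^4 - 5*q^3 - 5*q^2 + 45*q - 36) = (q + 2)*(q + 3)*(q^3 - 8*q^2 + 19*q - 12) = (q - 3)*(q + 2)*(q + 3)*(q^2 - 5*q + 4) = (q - 4)*(q - 3)*(q + 2)*(q + 3)*(q - 1)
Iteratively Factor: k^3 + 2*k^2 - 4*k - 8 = (k + 2)*(k^2 - 4) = (k + 2)^2*(k - 2)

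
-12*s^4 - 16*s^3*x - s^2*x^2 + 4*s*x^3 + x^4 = (-2*s + x)*(s + x)*(2*s + x)*(3*s + x)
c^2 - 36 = (c - 6)*(c + 6)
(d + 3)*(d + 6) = d^2 + 9*d + 18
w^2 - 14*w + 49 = (w - 7)^2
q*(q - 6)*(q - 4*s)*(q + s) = q^4 - 3*q^3*s - 6*q^3 - 4*q^2*s^2 + 18*q^2*s + 24*q*s^2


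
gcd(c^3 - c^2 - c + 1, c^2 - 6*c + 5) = c - 1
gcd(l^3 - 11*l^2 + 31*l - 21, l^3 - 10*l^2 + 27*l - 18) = l^2 - 4*l + 3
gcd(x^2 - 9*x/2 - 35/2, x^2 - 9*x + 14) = x - 7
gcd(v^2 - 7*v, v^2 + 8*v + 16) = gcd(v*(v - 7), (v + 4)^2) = 1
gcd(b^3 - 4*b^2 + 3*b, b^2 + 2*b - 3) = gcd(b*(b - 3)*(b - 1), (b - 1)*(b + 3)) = b - 1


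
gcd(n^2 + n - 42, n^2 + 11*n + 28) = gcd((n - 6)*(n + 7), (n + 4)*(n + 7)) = n + 7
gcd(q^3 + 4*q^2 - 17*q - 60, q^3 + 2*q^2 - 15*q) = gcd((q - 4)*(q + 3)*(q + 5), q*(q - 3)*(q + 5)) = q + 5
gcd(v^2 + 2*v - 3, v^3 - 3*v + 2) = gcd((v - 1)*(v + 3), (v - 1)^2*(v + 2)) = v - 1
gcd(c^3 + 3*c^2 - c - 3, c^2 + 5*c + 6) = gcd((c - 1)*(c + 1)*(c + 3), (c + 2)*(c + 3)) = c + 3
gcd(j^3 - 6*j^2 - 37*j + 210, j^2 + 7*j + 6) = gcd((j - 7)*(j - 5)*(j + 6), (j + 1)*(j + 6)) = j + 6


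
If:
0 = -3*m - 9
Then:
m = -3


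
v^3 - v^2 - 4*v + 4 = (v - 2)*(v - 1)*(v + 2)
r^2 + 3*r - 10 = (r - 2)*(r + 5)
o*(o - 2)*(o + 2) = o^3 - 4*o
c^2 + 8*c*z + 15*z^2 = (c + 3*z)*(c + 5*z)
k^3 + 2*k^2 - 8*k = k*(k - 2)*(k + 4)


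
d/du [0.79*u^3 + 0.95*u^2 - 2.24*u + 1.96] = 2.37*u^2 + 1.9*u - 2.24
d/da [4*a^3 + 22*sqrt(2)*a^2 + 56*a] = 12*a^2 + 44*sqrt(2)*a + 56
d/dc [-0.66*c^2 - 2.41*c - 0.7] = -1.32*c - 2.41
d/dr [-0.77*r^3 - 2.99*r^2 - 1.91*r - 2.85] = -2.31*r^2 - 5.98*r - 1.91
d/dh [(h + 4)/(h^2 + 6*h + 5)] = (h^2 + 6*h - 2*(h + 3)*(h + 4) + 5)/(h^2 + 6*h + 5)^2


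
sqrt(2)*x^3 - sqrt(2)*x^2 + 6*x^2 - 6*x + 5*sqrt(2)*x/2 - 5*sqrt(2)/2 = (x - 1)*(x + 5*sqrt(2)/2)*(sqrt(2)*x + 1)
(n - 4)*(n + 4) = n^2 - 16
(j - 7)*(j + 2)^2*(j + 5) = j^4 + 2*j^3 - 39*j^2 - 148*j - 140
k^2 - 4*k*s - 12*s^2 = (k - 6*s)*(k + 2*s)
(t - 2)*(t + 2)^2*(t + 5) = t^4 + 7*t^3 + 6*t^2 - 28*t - 40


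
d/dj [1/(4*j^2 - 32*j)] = (4 - j)/(2*j^2*(j - 8)^2)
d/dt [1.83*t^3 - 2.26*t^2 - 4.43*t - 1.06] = 5.49*t^2 - 4.52*t - 4.43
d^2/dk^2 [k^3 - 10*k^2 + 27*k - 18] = 6*k - 20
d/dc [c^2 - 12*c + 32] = 2*c - 12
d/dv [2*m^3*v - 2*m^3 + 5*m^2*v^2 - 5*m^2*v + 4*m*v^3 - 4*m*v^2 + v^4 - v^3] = 2*m^3 + 10*m^2*v - 5*m^2 + 12*m*v^2 - 8*m*v + 4*v^3 - 3*v^2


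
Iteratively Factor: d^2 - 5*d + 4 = (d - 4)*(d - 1)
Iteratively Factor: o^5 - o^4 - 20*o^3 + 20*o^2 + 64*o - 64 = (o - 1)*(o^4 - 20*o^2 + 64) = (o - 2)*(o - 1)*(o^3 + 2*o^2 - 16*o - 32) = (o - 2)*(o - 1)*(o + 2)*(o^2 - 16) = (o - 4)*(o - 2)*(o - 1)*(o + 2)*(o + 4)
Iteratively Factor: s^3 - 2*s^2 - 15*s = (s)*(s^2 - 2*s - 15) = s*(s - 5)*(s + 3)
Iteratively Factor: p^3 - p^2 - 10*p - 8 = (p + 1)*(p^2 - 2*p - 8) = (p - 4)*(p + 1)*(p + 2)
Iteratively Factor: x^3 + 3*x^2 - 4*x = (x)*(x^2 + 3*x - 4) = x*(x + 4)*(x - 1)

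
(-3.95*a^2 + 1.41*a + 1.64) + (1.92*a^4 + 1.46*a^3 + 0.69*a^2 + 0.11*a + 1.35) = 1.92*a^4 + 1.46*a^3 - 3.26*a^2 + 1.52*a + 2.99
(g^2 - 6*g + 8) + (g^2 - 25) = 2*g^2 - 6*g - 17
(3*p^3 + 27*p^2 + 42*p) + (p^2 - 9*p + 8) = 3*p^3 + 28*p^2 + 33*p + 8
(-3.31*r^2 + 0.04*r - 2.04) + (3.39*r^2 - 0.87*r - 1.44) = 0.0800000000000001*r^2 - 0.83*r - 3.48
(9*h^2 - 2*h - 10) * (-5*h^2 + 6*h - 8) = -45*h^4 + 64*h^3 - 34*h^2 - 44*h + 80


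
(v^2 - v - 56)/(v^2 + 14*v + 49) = (v - 8)/(v + 7)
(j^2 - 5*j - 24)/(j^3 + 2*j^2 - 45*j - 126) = (j - 8)/(j^2 - j - 42)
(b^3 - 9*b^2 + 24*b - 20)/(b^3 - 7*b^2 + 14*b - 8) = (b^2 - 7*b + 10)/(b^2 - 5*b + 4)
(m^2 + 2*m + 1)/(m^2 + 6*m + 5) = (m + 1)/(m + 5)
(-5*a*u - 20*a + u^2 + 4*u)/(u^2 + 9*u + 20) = (-5*a + u)/(u + 5)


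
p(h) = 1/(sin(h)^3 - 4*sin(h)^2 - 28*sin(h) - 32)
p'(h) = (-3*sin(h)^2*cos(h) + 8*sin(h)*cos(h) + 28*cos(h))/(sin(h)^3 - 4*sin(h)^2 - 28*sin(h) - 32)^2 = (14 - 3*sin(h))*cos(h)/((sin(h) - 8)^2*(sin(h) + 2)^3)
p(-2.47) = -0.06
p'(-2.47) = -0.06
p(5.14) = -0.09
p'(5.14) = 0.07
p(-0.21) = -0.04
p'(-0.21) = 0.04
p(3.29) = -0.04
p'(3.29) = -0.03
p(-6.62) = -0.04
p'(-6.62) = 0.04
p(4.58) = -0.11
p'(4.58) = -0.03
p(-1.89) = -0.10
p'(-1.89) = -0.06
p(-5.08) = -0.02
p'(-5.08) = 0.00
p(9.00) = -0.02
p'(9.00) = -0.01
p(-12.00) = -0.02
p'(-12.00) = 0.01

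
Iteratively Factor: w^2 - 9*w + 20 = (w - 5)*(w - 4)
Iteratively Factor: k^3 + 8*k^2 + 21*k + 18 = (k + 2)*(k^2 + 6*k + 9) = (k + 2)*(k + 3)*(k + 3)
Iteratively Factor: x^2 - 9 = (x + 3)*(x - 3)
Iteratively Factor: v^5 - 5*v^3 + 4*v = (v + 1)*(v^4 - v^3 - 4*v^2 + 4*v) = (v - 1)*(v + 1)*(v^3 - 4*v) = (v - 1)*(v + 1)*(v + 2)*(v^2 - 2*v) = v*(v - 1)*(v + 1)*(v + 2)*(v - 2)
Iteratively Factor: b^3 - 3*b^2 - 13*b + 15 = (b + 3)*(b^2 - 6*b + 5) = (b - 1)*(b + 3)*(b - 5)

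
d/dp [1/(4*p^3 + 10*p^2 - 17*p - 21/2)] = 4*(-12*p^2 - 20*p + 17)/(8*p^3 + 20*p^2 - 34*p - 21)^2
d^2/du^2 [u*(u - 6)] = 2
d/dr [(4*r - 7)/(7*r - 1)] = 45/(7*r - 1)^2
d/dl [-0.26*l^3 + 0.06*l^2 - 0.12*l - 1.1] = -0.78*l^2 + 0.12*l - 0.12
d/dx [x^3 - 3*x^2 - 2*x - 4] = 3*x^2 - 6*x - 2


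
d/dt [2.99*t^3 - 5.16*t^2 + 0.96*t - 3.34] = 8.97*t^2 - 10.32*t + 0.96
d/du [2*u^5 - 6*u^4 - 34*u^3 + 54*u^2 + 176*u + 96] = 10*u^4 - 24*u^3 - 102*u^2 + 108*u + 176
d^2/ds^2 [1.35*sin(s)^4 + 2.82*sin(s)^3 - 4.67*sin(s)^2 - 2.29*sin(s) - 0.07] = -21.6*sin(s)^4 - 25.38*sin(s)^3 + 34.88*sin(s)^2 + 19.21*sin(s) - 9.34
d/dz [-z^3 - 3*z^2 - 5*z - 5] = -3*z^2 - 6*z - 5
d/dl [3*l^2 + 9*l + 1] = 6*l + 9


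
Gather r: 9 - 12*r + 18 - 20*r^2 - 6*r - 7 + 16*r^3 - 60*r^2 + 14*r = 16*r^3 - 80*r^2 - 4*r + 20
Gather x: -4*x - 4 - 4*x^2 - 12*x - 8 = -4*x^2 - 16*x - 12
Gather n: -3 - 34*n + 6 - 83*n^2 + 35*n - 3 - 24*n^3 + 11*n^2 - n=-24*n^3 - 72*n^2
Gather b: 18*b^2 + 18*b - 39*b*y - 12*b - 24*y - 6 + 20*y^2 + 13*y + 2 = 18*b^2 + b*(6 - 39*y) + 20*y^2 - 11*y - 4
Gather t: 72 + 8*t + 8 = 8*t + 80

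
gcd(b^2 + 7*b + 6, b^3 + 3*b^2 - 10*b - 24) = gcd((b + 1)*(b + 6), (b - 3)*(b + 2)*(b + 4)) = 1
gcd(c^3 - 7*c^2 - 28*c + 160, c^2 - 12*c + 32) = c^2 - 12*c + 32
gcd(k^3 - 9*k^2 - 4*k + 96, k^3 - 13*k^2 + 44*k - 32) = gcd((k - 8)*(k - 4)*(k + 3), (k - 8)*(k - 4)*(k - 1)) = k^2 - 12*k + 32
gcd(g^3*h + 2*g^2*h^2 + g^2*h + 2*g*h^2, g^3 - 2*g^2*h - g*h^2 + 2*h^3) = 1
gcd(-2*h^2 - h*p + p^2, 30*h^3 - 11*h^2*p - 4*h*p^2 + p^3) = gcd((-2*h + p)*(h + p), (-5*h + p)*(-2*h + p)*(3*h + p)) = -2*h + p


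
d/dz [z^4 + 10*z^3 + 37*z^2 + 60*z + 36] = 4*z^3 + 30*z^2 + 74*z + 60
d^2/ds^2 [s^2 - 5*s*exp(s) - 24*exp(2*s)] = -5*s*exp(s) - 96*exp(2*s) - 10*exp(s) + 2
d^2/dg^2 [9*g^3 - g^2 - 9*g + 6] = 54*g - 2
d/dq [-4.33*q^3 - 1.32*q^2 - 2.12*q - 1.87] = -12.99*q^2 - 2.64*q - 2.12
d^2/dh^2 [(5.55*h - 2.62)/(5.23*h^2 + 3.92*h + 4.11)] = ((5.55*h - 2.62)*(10.46*h + 3.92)*(20.92*h + 7.84) - (174.159*h + 16.1068)*(5.23*h^2 + 3.92*h + 4.11))/(5.23*h^2 + 3.92*h + 4.11)^3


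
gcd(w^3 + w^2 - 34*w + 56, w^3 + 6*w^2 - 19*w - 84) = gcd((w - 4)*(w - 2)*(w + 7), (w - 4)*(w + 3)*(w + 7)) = w^2 + 3*w - 28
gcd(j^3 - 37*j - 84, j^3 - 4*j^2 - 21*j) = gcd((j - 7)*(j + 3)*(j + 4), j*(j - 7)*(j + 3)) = j^2 - 4*j - 21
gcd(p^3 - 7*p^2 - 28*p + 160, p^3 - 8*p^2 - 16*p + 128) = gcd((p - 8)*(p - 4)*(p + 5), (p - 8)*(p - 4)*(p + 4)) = p^2 - 12*p + 32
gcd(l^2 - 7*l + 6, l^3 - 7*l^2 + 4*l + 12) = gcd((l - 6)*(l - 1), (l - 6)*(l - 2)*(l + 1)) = l - 6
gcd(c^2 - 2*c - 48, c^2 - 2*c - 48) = c^2 - 2*c - 48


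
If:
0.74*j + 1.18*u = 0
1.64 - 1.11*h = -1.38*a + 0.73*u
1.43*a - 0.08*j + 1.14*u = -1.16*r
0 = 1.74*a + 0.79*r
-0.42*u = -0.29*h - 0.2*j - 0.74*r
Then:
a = 0.20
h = 1.61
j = -0.29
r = -0.45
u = 0.18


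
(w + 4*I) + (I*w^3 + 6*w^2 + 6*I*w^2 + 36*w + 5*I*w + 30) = I*w^3 + 6*w^2 + 6*I*w^2 + 37*w + 5*I*w + 30 + 4*I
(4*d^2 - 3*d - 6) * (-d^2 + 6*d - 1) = -4*d^4 + 27*d^3 - 16*d^2 - 33*d + 6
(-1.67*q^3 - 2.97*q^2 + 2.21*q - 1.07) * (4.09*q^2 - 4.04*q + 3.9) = -6.8303*q^5 - 5.4005*q^4 + 14.5247*q^3 - 24.8877*q^2 + 12.9418*q - 4.173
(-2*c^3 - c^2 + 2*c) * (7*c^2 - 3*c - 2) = -14*c^5 - c^4 + 21*c^3 - 4*c^2 - 4*c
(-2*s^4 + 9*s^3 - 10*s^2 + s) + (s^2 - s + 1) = -2*s^4 + 9*s^3 - 9*s^2 + 1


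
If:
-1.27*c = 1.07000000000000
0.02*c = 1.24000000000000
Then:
No Solution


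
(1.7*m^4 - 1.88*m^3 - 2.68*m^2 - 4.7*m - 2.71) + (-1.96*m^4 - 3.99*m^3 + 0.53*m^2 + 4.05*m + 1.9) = -0.26*m^4 - 5.87*m^3 - 2.15*m^2 - 0.65*m - 0.81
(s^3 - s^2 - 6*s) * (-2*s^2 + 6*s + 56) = -2*s^5 + 8*s^4 + 62*s^3 - 92*s^2 - 336*s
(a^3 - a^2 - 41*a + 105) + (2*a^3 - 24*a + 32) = 3*a^3 - a^2 - 65*a + 137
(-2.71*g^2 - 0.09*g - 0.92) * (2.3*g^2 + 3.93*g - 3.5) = -6.233*g^4 - 10.8573*g^3 + 7.0153*g^2 - 3.3006*g + 3.22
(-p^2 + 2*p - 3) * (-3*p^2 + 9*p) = 3*p^4 - 15*p^3 + 27*p^2 - 27*p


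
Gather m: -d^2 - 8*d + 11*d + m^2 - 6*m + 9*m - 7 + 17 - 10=-d^2 + 3*d + m^2 + 3*m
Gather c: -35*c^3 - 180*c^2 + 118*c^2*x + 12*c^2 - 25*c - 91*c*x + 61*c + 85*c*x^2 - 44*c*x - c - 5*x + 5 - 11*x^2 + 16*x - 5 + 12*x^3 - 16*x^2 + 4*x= -35*c^3 + c^2*(118*x - 168) + c*(85*x^2 - 135*x + 35) + 12*x^3 - 27*x^2 + 15*x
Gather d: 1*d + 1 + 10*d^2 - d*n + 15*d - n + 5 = 10*d^2 + d*(16 - n) - n + 6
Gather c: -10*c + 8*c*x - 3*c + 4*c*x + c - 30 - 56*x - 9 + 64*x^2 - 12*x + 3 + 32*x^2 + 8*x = c*(12*x - 12) + 96*x^2 - 60*x - 36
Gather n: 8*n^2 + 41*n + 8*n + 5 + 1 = 8*n^2 + 49*n + 6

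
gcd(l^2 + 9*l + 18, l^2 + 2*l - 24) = l + 6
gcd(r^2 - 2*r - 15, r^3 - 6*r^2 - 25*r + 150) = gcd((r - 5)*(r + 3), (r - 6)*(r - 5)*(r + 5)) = r - 5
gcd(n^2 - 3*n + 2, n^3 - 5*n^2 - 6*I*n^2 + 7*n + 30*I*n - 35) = 1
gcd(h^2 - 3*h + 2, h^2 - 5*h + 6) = h - 2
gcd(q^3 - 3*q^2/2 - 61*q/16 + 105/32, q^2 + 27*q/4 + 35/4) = q + 7/4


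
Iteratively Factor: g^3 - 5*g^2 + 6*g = (g)*(g^2 - 5*g + 6) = g*(g - 3)*(g - 2)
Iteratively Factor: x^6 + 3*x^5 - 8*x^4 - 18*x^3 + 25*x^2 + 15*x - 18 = (x + 1)*(x^5 + 2*x^4 - 10*x^3 - 8*x^2 + 33*x - 18) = (x - 1)*(x + 1)*(x^4 + 3*x^3 - 7*x^2 - 15*x + 18) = (x - 1)*(x + 1)*(x + 3)*(x^3 - 7*x + 6) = (x - 2)*(x - 1)*(x + 1)*(x + 3)*(x^2 + 2*x - 3) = (x - 2)*(x - 1)^2*(x + 1)*(x + 3)*(x + 3)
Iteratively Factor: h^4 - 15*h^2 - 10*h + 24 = (h + 3)*(h^3 - 3*h^2 - 6*h + 8) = (h - 4)*(h + 3)*(h^2 + h - 2) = (h - 4)*(h - 1)*(h + 3)*(h + 2)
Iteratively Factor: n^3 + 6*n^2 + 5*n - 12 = (n - 1)*(n^2 + 7*n + 12) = (n - 1)*(n + 3)*(n + 4)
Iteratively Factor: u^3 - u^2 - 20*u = (u + 4)*(u^2 - 5*u) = u*(u + 4)*(u - 5)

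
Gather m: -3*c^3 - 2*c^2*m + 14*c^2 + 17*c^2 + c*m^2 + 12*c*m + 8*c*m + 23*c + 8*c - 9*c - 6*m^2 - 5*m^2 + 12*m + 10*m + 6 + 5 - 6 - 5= -3*c^3 + 31*c^2 + 22*c + m^2*(c - 11) + m*(-2*c^2 + 20*c + 22)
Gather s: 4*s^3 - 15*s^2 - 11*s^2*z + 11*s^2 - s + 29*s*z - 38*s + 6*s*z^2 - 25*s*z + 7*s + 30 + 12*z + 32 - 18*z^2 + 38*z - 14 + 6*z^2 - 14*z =4*s^3 + s^2*(-11*z - 4) + s*(6*z^2 + 4*z - 32) - 12*z^2 + 36*z + 48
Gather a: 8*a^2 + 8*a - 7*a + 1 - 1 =8*a^2 + a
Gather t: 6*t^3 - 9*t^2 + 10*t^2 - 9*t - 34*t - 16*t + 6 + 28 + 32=6*t^3 + t^2 - 59*t + 66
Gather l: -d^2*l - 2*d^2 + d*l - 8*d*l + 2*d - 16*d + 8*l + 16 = -2*d^2 - 14*d + l*(-d^2 - 7*d + 8) + 16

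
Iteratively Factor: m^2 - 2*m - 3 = (m - 3)*(m + 1)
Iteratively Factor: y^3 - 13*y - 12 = (y + 3)*(y^2 - 3*y - 4) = (y + 1)*(y + 3)*(y - 4)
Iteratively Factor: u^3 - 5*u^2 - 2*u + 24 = (u - 4)*(u^2 - u - 6) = (u - 4)*(u - 3)*(u + 2)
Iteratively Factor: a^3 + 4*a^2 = (a + 4)*(a^2) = a*(a + 4)*(a)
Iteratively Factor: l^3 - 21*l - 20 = (l + 1)*(l^2 - l - 20) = (l + 1)*(l + 4)*(l - 5)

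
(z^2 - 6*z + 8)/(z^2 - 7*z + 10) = (z - 4)/(z - 5)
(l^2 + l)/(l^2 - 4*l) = (l + 1)/(l - 4)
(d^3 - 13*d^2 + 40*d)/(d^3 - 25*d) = (d - 8)/(d + 5)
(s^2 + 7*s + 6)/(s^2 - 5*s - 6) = (s + 6)/(s - 6)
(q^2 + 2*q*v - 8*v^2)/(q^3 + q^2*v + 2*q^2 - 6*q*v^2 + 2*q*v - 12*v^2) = (q + 4*v)/(q^2 + 3*q*v + 2*q + 6*v)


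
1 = 1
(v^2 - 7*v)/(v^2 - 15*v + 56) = v/(v - 8)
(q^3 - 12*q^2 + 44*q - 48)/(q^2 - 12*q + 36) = (q^2 - 6*q + 8)/(q - 6)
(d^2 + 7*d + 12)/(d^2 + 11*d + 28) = (d + 3)/(d + 7)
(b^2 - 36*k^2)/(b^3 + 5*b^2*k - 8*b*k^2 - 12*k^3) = (b - 6*k)/(b^2 - b*k - 2*k^2)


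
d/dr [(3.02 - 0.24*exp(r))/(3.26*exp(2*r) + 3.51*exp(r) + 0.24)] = (0.7824*exp(2*r) - 19.6904*exp(r) - 10.6578)*exp(r)/(10.6276*exp(4*r) + 22.8852*exp(3*r) + 13.8849*exp(2*r) + 1.6848*exp(r) + 0.0576)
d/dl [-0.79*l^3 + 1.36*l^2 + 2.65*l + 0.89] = -2.37*l^2 + 2.72*l + 2.65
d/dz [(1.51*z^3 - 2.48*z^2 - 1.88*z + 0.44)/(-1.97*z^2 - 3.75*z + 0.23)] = (-2.9747*z^4 - 11.325*z^3 + 6.6383*z^2 + 0.5928*z + 1.2176)/(3.8809*z^4 + 14.775*z^3 + 13.1563*z^2 - 1.725*z + 0.0529)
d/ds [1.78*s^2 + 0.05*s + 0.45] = 3.56*s + 0.05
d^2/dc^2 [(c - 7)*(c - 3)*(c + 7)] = 6*c - 6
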